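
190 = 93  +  97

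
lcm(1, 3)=3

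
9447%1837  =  262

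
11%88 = 11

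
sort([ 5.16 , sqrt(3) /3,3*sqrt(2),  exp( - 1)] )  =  [exp( - 1 ),sqrt( 3) /3,3 *sqrt( 2),5.16 ]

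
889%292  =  13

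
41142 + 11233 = 52375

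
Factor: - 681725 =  - 5^2 * 11^1*37^1*67^1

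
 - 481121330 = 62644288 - 543765618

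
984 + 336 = 1320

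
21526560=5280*4077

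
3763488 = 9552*394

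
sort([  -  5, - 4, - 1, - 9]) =[ - 9, - 5, - 4,-1 ]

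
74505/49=74505/49= 1520.51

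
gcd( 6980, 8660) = 20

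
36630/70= 3663/7 =523.29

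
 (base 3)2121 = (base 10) 70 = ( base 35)20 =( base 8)106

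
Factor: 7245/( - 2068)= -2^(- 2 )*3^2 *5^1*7^1*11^( - 1) * 23^1*47^( - 1)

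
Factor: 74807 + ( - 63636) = 11171^1 = 11171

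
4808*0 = 0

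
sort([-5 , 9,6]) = [-5, 6,9]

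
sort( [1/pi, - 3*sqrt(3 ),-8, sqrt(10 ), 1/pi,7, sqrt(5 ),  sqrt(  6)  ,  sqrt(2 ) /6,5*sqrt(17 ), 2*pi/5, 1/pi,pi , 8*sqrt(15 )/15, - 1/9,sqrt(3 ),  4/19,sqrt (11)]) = [ - 8,  -  3*sqrt(3),- 1/9, 4/19, sqrt(2) /6, 1/pi,1/pi, 1/pi, 2*pi/5 , sqrt( 3), 8*sqrt( 15 ) /15, sqrt ( 5), sqrt( 6 ), pi,sqrt (10), sqrt(11), 7, 5*sqrt(17)] 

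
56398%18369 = 1291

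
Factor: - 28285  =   - 5^1 * 5657^1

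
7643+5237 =12880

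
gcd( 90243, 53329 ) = 1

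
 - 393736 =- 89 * 4424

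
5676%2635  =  406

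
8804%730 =44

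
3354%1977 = 1377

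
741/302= 2+137/302 = 2.45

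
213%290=213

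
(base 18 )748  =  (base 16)92C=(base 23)4a2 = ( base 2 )100100101100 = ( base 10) 2348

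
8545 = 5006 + 3539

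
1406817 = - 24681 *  ( - 57 ) 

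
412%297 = 115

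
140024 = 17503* 8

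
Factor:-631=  - 631^1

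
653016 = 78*8372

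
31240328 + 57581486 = 88821814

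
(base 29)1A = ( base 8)47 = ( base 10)39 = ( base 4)213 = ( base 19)21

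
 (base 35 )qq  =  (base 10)936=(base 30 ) 116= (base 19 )2b5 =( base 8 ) 1650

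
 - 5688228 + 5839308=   151080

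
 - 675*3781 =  - 2552175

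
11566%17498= 11566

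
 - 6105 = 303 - 6408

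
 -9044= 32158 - 41202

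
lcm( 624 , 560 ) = 21840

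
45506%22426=654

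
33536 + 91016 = 124552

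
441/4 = 110+1/4=110.25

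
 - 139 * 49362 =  - 6861318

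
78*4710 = 367380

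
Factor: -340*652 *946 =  - 209709280  =  - 2^5*5^1*11^1*17^1*43^1*163^1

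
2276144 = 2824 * 806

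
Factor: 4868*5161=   25123748 = 2^2*13^1*397^1* 1217^1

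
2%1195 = 2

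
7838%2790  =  2258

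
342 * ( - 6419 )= - 2195298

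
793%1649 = 793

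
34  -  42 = - 8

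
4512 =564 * 8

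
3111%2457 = 654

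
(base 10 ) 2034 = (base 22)44a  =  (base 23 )3ja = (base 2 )11111110010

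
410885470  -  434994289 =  - 24108819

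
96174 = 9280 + 86894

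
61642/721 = 85  +  51/103 = 85.50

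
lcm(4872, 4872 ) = 4872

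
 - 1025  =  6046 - 7071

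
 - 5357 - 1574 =-6931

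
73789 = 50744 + 23045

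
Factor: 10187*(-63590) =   -  2^1*5^1*61^1*167^1 *6359^1 =- 647791330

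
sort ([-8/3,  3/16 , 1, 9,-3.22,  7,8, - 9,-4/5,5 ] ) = [ - 9, - 3.22 , - 8/3,  -  4/5,3/16,1, 5,7,8, 9 ] 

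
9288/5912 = 1161/739 = 1.57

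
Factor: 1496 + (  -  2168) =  - 672 = -2^5*3^1 * 7^1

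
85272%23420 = 15012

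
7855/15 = 1571/3 = 523.67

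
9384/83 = 113 + 5/83 = 113.06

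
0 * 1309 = 0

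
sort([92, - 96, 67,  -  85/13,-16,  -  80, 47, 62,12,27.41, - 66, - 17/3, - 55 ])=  [-96,-80, - 66, - 55, - 16, - 85/13,  -  17/3, 12,27.41, 47,62,67,92]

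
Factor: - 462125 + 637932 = 175807 = 19^2*487^1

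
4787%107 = 79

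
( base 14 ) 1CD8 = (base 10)5286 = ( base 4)1102212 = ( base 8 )12246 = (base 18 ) G5C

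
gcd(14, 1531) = 1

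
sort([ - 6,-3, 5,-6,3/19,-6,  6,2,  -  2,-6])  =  [ - 6, - 6, -6,-6, - 3, - 2, 3/19, 2,5,6]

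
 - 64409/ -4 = 64409/4 = 16102.25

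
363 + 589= 952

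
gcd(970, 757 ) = 1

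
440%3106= 440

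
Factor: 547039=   283^1* 1933^1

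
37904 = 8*4738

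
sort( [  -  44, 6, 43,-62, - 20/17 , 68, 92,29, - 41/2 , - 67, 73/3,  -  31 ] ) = [  -  67,-62, - 44 ,  -  31, - 41/2, - 20/17,6,73/3,29,43,68,  92]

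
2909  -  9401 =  - 6492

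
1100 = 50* 22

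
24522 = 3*8174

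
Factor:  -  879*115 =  - 3^1*5^1 * 23^1* 293^1 = - 101085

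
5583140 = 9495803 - 3912663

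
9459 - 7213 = 2246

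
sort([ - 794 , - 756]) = [  -  794 , - 756]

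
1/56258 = 1/56258  =  0.00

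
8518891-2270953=6247938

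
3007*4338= 13044366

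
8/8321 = 8/8321  =  0.00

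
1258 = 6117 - 4859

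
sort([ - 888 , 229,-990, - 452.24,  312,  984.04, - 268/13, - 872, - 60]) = [ - 990,  -  888,-872, -452.24, - 60, - 268/13, 229,  312 , 984.04 ]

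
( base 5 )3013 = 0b101111111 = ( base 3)112012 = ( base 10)383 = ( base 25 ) F8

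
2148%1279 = 869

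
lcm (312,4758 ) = 19032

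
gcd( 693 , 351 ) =9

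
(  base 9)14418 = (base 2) 10011001011010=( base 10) 9818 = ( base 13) 4613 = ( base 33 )90h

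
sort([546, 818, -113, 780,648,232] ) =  [ -113,  232, 546, 648, 780, 818 ] 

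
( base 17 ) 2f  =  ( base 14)37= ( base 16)31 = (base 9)54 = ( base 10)49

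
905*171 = 154755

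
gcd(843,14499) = 3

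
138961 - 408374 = - 269413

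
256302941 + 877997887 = 1134300828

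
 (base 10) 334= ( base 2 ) 101001110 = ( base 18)10A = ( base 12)23A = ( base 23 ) EC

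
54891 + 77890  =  132781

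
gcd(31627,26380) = 1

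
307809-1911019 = - 1603210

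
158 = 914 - 756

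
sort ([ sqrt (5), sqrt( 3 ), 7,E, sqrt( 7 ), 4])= [ sqrt ( 3 ) , sqrt( 5) , sqrt( 7), E,  4, 7]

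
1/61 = 1/61= 0.02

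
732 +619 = 1351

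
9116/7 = 9116/7  =  1302.29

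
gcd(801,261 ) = 9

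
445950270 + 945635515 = 1391585785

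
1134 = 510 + 624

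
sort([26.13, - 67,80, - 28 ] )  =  [-67, - 28 , 26.13,80]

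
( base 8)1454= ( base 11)679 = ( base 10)812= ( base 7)2240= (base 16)32c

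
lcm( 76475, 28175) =535325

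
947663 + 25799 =973462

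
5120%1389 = 953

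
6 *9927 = 59562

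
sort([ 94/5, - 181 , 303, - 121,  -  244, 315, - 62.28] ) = [  -  244, - 181,-121 , - 62.28, 94/5,303, 315 ] 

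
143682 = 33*4354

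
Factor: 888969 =3^1 * 53^1*5591^1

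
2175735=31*70185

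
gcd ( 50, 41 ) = 1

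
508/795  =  508/795= 0.64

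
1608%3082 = 1608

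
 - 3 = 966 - 969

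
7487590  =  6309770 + 1177820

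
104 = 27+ 77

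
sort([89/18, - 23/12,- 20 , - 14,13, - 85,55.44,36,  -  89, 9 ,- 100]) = [ -100,-89 , - 85,- 20, - 14, - 23/12,89/18,9, 13,36,55.44]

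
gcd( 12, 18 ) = 6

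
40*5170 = 206800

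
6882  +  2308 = 9190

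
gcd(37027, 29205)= 1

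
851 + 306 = 1157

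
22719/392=57 + 375/392 =57.96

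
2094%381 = 189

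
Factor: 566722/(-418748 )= - 2^( - 1) * 11^( - 1)*13^1*31^(  -  1 )*71^1   =  -923/682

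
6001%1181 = 96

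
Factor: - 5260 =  - 2^2*5^1*263^1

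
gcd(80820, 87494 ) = 2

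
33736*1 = 33736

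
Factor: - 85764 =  - 2^2*3^1*7^1*1021^1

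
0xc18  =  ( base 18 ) 9A0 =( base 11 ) 2365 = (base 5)44341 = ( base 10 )3096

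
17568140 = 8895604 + 8672536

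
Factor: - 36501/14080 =- 2^ ( - 8) * 3^1*5^ ( - 1)*11^( - 1)*23^3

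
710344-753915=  - 43571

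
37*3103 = 114811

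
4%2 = 0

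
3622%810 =382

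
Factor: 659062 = 2^1*229^1*1439^1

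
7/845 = 7/845 = 0.01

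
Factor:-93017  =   - 191^1*487^1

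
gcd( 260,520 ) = 260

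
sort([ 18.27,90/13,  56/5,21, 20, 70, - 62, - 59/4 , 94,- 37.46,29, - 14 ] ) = [ - 62,- 37.46,- 59/4, - 14,90/13,56/5,18.27,20 , 21,29,70, 94] 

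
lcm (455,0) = 0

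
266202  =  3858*69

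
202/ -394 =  -1 + 96/197 = -0.51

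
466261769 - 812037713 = - 345775944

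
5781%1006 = 751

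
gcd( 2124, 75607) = 1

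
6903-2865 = 4038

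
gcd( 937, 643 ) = 1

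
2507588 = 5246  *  478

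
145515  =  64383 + 81132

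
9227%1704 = 707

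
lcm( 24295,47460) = 2040780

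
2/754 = 1/377 = 0.00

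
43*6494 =279242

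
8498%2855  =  2788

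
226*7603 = 1718278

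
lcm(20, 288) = 1440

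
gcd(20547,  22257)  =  9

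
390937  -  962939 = -572002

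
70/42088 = 35/21044 = 0.00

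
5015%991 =60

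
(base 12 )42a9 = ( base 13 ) 344A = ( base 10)7329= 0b1110010100001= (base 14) 2957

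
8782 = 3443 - -5339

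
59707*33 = 1970331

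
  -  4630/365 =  - 13 + 23/73 = - 12.68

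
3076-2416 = 660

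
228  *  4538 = 1034664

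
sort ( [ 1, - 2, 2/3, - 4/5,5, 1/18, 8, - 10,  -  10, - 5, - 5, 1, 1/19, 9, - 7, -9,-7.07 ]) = [ - 10, - 10, - 9, - 7.07, - 7 , - 5, - 5, - 2, - 4/5,  1/19, 1/18, 2/3, 1,1, 5,8, 9 ]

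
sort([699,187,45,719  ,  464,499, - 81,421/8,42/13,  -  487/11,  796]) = [ - 81,-487/11,42/13,45,421/8,  187,464,499,  699,719,796] 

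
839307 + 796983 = 1636290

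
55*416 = 22880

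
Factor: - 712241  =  -23^1*173^1*179^1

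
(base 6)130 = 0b110110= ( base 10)54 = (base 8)66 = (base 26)22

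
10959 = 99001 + - 88042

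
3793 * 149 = 565157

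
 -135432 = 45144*( - 3 ) 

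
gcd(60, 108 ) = 12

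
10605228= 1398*7586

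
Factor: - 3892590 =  - 2^1*3^3*5^1*13^1 * 1109^1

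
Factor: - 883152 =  -2^4*3^2*6133^1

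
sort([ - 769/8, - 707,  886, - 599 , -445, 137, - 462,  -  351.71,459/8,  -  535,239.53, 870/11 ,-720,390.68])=[ - 720, - 707,  -  599, - 535, - 462,  -  445,-351.71, -769/8,459/8 , 870/11,137,239.53,  390.68, 886]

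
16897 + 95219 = 112116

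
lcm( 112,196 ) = 784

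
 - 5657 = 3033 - 8690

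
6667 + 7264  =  13931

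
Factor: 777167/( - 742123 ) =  - 313^( - 1)*2371^(  -  1 )*777167^1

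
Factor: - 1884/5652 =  - 3^(-1) = - 1/3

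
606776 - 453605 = 153171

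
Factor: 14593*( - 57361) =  - 837069073 = - 19^1*3019^1*14593^1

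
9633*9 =86697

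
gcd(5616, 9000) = 72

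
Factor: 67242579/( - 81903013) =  - 3^1 * 37^1*79^( - 1)*605789^1*1036747^( - 1)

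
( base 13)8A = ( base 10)114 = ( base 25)4e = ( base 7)222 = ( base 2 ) 1110010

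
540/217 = 2+106/217 = 2.49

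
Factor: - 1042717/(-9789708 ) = 2^( - 2)*3^( - 1)*13^1*80209^1*815809^( - 1 )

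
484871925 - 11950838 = 472921087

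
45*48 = 2160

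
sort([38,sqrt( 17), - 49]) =[ - 49, sqrt( 17 ), 38]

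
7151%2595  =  1961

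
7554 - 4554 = 3000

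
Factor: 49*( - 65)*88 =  - 280280 = - 2^3*5^1 *7^2*11^1*13^1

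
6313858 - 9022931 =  - 2709073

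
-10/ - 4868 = 5/2434= 0.00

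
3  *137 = 411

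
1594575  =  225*7087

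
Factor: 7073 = 11^1*643^1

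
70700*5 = 353500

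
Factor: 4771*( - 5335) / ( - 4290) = 35599/6= 2^( - 1) * 3^(-1)*  97^1*367^1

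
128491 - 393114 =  - 264623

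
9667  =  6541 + 3126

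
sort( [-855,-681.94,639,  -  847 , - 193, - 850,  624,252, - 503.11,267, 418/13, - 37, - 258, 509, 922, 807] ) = [ - 855 , - 850, - 847, - 681.94, - 503.11,  -  258, - 193, - 37,  418/13 , 252, 267, 509, 624,639, 807,  922 ] 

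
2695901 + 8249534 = 10945435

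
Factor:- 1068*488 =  -521184 = - 2^5*3^1 * 61^1*89^1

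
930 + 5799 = 6729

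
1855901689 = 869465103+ 986436586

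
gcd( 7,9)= 1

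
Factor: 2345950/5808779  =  2^1*5^2*46919^1*5808779^( -1) 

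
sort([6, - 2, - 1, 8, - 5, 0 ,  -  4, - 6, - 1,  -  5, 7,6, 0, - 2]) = [-6, - 5, - 5 , - 4, - 2, - 2, - 1, - 1, 0, 0,6,  6,7  ,  8] 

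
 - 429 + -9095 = -9524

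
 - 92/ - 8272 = 23/2068 = 0.01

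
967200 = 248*3900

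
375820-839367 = -463547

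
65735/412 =65735/412 = 159.55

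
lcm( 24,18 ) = 72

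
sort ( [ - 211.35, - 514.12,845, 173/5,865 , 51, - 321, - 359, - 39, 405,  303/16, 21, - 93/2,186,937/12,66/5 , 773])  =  [- 514.12, - 359, - 321, - 211.35,  -  93/2 ,-39,66/5,303/16,21, 173/5,51,937/12,186 , 405,773, 845, 865 ] 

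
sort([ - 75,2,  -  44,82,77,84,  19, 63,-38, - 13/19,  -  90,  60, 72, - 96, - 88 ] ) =[  -  96, - 90, - 88, - 75, - 44,  -  38,-13/19, 2,19, 60,63, 72,77, 82, 84]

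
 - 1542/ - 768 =257/128= 2.01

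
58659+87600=146259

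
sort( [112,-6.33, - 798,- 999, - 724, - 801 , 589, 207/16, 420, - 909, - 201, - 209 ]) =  [ - 999 ,-909,  -  801, - 798,  -  724, - 209, - 201, - 6.33,  207/16,112, 420,589] 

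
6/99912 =1/16652=0.00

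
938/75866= 67/5419  =  0.01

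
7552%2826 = 1900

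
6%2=0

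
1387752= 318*4364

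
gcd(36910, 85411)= 1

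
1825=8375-6550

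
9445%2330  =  125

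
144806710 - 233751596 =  - 88944886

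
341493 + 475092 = 816585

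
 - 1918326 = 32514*( - 59) 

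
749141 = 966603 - 217462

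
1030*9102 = 9375060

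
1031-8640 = - 7609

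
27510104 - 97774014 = - 70263910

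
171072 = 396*432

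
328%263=65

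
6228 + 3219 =9447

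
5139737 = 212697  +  4927040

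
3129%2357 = 772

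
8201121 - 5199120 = 3002001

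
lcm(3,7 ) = 21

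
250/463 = 250/463 = 0.54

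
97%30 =7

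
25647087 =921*27847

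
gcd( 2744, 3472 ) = 56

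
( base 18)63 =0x6f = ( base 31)3I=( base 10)111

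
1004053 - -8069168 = 9073221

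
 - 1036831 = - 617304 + -419527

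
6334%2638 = 1058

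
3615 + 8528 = 12143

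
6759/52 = 129 + 51/52  =  129.98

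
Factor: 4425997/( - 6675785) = -5^( - 1) * 1335157^( - 1 )*4425997^1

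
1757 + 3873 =5630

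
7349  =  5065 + 2284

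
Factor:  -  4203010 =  - 2^1*5^1*7^1*97^1*619^1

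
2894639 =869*3331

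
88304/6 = 14717 + 1/3  =  14717.33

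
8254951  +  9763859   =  18018810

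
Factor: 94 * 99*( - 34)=-316404  =  - 2^2 * 3^2*11^1  *17^1*47^1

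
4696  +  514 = 5210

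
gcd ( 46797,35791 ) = 1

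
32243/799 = 32243/799 = 40.35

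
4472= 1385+3087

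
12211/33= 12211/33 = 370.03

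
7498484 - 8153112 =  - 654628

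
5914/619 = 9 + 343/619=9.55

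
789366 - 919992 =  - 130626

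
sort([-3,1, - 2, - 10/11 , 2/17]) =[ - 3,-2,  -  10/11,2/17,1 ] 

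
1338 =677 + 661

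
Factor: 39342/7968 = 79/16  =  2^( - 4 )*79^1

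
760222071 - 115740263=644481808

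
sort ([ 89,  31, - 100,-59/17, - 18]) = [ - 100, - 18, - 59/17,31, 89] 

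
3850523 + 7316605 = 11167128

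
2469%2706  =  2469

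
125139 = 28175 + 96964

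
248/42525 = 248/42525 = 0.01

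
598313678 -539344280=58969398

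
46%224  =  46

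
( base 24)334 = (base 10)1804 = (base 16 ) 70C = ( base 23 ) 39A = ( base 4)130030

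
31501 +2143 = 33644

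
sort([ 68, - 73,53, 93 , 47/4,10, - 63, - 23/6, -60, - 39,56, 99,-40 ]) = [ - 73, - 63,-60, - 40, - 39, - 23/6 , 10,47/4,53,56,  68,93,99 ]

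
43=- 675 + 718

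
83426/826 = 101  =  101.00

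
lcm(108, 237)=8532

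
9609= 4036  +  5573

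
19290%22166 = 19290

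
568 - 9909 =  - 9341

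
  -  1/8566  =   -1 + 8565/8566  =  -  0.00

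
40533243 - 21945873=18587370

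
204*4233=863532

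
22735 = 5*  4547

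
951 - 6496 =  - 5545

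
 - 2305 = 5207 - 7512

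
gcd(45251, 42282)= 1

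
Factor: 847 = 7^1 * 11^2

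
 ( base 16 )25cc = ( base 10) 9676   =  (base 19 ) 17F5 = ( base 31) a24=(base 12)5724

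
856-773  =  83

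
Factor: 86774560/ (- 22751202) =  - 43387280/11375601= -2^4 * 3^( - 1 )*5^1*17^(-1)*197^1*2753^1*223051^(-1 ) 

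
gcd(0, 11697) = 11697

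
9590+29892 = 39482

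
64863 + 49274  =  114137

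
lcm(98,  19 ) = 1862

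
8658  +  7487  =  16145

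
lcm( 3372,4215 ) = 16860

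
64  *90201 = 5772864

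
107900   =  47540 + 60360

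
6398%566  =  172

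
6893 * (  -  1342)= - 9250406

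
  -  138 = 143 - 281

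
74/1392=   37/696  =  0.05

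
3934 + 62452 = 66386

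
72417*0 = 0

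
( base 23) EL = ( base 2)101010111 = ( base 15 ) 17d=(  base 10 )343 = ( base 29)BO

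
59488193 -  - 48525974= 108014167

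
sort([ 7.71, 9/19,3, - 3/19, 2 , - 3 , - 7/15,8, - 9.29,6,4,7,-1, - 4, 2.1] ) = [ - 9.29,  -  4, -3, - 1, - 7/15, - 3/19,9/19,2,  2.1,  3,4 , 6,7,7.71,  8]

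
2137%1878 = 259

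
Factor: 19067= 23^1*829^1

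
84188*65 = 5472220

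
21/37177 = 3/5311 =0.00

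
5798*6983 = 40487434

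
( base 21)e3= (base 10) 297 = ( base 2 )100101001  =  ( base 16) 129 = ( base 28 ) AH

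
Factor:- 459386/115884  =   - 2^(-1 ) * 3^(-3) * 29^( - 1 ) * 37^( - 1 ) * 229693^1 = - 229693/57942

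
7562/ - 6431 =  - 2 + 5300/6431 = - 1.18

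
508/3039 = 508/3039 = 0.17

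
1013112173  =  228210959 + 784901214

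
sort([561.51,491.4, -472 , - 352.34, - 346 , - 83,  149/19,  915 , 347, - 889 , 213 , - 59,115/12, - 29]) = [ - 889, - 472,- 352.34,- 346,-83, - 59 , - 29 , 149/19,115/12,213,  347, 491.4 , 561.51, 915]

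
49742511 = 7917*6283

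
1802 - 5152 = -3350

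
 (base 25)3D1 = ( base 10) 2201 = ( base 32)24p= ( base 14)B33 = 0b100010011001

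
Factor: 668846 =2^1*334423^1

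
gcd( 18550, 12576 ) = 2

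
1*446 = 446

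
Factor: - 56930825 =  -5^2*7^1*325319^1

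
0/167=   0 = 0.00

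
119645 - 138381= - 18736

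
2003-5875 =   -  3872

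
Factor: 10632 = 2^3*3^1*443^1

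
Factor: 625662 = 2^1*3^2*34759^1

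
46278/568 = 23139/284 = 81.48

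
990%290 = 120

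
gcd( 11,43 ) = 1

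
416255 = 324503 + 91752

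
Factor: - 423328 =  - 2^5*13229^1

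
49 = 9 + 40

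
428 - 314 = 114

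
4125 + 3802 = 7927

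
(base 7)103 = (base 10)52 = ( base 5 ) 202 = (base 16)34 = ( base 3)1221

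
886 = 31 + 855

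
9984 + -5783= 4201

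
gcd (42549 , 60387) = 3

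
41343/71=41343/71 = 582.30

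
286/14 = 20 + 3/7 = 20.43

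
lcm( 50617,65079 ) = 455553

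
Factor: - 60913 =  - 60913^1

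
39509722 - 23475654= 16034068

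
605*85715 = 51857575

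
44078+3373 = 47451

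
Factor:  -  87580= - 2^2 * 5^1*29^1*151^1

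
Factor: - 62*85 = -2^1 * 5^1*17^1 * 31^1 = - 5270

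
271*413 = 111923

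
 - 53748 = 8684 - 62432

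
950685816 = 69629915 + 881055901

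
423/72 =5+7/8 = 5.88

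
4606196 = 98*47002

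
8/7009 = 8/7009 = 0.00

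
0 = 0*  ( - 7446)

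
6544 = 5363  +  1181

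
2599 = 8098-5499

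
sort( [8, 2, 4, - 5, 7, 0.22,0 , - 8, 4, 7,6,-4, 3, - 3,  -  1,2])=[ - 8, - 5, - 4,- 3, - 1,  0, 0.22, 2 , 2 , 3,4, 4, 6,7, 7,8 ]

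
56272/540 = 104 + 28/135 = 104.21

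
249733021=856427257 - 606694236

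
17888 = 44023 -26135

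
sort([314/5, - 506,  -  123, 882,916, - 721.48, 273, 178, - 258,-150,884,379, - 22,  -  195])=[-721.48,-506, - 258, -195,  -  150,  -  123, - 22, 314/5,178,273, 379, 882,884  ,  916 ]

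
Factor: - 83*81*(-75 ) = 504225 = 3^5*5^2 *83^1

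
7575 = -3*(-2525) 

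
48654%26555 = 22099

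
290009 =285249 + 4760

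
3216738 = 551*5838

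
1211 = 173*7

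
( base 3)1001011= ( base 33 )N1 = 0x2f8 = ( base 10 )760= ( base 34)MC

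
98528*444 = 43746432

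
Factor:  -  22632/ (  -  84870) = 2^2*3^(-1)  *  5^( - 1 ) = 4/15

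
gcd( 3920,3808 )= 112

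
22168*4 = 88672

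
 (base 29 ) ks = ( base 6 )2452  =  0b1001100000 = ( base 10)608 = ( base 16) 260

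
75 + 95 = 170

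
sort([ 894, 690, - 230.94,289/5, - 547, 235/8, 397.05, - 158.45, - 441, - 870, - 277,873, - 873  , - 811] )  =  [ - 873,- 870, - 811,-547,  -  441,  -  277,- 230.94, - 158.45,235/8,  289/5,397.05 , 690,873 , 894]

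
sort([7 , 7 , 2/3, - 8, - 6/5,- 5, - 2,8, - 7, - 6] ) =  [ - 8, - 7, - 6, - 5,  -  2, - 6/5,2/3 , 7,  7 , 8 ]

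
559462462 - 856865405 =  - 297402943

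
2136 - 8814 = - 6678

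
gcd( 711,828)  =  9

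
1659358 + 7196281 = 8855639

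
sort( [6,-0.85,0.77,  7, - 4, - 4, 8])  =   [ - 4, - 4, - 0.85, 0.77,6, 7,  8]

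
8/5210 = 4/2605 = 0.00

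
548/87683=548/87683 =0.01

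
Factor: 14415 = 3^1*5^1*31^2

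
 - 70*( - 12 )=840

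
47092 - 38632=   8460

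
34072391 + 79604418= 113676809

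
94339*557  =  52546823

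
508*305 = 154940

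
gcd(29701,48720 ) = 7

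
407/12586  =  407/12586= 0.03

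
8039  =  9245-1206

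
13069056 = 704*18564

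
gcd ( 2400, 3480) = 120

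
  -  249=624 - 873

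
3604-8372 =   -  4768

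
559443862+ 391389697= 950833559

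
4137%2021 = 95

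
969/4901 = 969/4901 = 0.20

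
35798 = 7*5114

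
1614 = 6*269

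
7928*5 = 39640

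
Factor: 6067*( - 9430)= - 57211810 = - 2^1 * 5^1*23^1*  41^1*6067^1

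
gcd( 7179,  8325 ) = 3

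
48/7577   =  48/7577 = 0.01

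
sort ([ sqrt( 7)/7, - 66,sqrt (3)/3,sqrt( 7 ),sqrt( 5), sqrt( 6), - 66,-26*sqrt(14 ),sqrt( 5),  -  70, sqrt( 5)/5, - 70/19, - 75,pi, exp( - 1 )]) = [ - 26*sqrt( 14), - 75, - 70, - 66, - 66,-70/19,exp( - 1),sqrt (7)/7,sqrt (5)/5, sqrt( 3) /3,sqrt ( 5), sqrt(5 ),sqrt(6) , sqrt(7),  pi]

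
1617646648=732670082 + 884976566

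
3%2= 1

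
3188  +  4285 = 7473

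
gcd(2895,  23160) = 2895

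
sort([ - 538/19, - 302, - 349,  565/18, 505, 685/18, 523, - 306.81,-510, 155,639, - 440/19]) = [ - 510, - 349 , - 306.81, - 302,-538/19, - 440/19, 565/18,685/18,155,505, 523, 639]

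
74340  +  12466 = 86806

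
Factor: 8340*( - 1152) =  -9607680 = -2^9*3^3*5^1*139^1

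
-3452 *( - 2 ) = 6904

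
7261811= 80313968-73052157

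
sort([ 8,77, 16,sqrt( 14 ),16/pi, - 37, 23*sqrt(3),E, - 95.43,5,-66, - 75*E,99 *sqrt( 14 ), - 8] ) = [-75 * E, - 95.43,-66, -37, - 8,  E,sqrt( 14),5,16/pi , 8,  16,23*sqrt(3 ),77, 99 * sqrt(14 )] 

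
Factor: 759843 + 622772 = 5^1*13^1*89^1*239^1 =1382615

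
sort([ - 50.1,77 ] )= [-50.1, 77 ] 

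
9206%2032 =1078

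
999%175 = 124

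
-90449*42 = - 3798858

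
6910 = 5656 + 1254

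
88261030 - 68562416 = 19698614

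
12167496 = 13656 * 891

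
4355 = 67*65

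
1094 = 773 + 321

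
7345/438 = 16 + 337/438=16.77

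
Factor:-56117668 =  - 2^2*29^1*483773^1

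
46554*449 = 20902746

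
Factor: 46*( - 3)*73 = - 2^1*3^1 *23^1*73^1 = - 10074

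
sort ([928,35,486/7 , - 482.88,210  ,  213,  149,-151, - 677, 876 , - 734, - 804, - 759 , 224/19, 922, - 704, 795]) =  [ -804, - 759, - 734,-704, - 677, - 482.88 , - 151,224/19,35,  486/7 , 149, 210,  213 , 795,876,922,928 ]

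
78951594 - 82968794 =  - 4017200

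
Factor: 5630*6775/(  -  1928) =  -  19071625/964 =- 2^(-2 )*5^3*241^(-1 )*271^1*563^1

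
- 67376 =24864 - 92240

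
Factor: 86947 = 7^1*12421^1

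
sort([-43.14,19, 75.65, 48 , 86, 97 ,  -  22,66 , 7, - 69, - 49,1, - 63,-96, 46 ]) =[ - 96,  -  69,-63, - 49,  -  43.14, - 22, 1,7, 19, 46,48, 66,75.65 , 86, 97]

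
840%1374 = 840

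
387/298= 387/298=1.30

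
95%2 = 1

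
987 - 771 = 216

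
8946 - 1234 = 7712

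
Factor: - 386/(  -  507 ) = 2^1*3^( - 1)*13^( - 2)*193^1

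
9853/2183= 4 + 19/37 = 4.51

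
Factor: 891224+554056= 2^5*3^1*5^1  *3011^1 =1445280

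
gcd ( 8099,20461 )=7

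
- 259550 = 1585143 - 1844693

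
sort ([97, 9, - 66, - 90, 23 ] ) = [ - 90, - 66, 9,23, 97 ]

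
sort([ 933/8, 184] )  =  [933/8,184] 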